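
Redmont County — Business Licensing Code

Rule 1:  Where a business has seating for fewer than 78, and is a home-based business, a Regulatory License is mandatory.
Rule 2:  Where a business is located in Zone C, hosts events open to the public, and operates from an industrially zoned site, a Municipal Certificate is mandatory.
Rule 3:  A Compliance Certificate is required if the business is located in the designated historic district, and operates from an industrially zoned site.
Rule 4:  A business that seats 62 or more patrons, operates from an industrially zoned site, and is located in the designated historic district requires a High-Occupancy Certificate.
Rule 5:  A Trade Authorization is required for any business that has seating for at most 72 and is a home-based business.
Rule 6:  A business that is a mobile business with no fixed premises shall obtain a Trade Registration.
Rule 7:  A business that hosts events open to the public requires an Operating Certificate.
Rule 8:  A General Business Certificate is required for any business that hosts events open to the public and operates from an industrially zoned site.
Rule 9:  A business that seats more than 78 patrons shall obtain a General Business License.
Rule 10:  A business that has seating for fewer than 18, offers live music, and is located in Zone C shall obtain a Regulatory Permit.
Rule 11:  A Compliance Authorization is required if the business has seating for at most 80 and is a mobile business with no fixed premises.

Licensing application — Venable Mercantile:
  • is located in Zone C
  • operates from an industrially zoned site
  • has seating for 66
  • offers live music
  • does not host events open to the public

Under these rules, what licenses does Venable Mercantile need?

None

Rule 1: seating 66 < 78; operates from an industrially zoned site (not: is a home-based business) → Regulatory License not required.
Rule 2: is located in Zone C; does not host events open to the public; operates from an industrially zoned site → Municipal Certificate not required.
Rule 3: is located in Zone C (not: is located in the designated historic district); operates from an industrially zoned site → Compliance Certificate not required.
Rule 4: seating 66 ≥ 62; operates from an industrially zoned site; is located in Zone C (not: is located in the designated historic district) → High-Occupancy Certificate not required.
Rule 5: seating 66 ≤ 72; operates from an industrially zoned site (not: is a home-based business) → Trade Authorization not required.
Rule 6: operates from an industrially zoned site (not: is a mobile business with no fixed premises) → Trade Registration not required.
Rule 7: does not host events open to the public → Operating Certificate not required.
Rule 8: does not host events open to the public; operates from an industrially zoned site → General Business Certificate not required.
Rule 9: seating 66 ≤ 78 → General Business License not required.
Rule 10: seating 66 ≥ 18; offers live music; is located in Zone C → Regulatory Permit not required.
Rule 11: seating 66 ≤ 80; operates from an industrially zoned site (not: is a mobile business with no fixed premises) → Compliance Authorization not required.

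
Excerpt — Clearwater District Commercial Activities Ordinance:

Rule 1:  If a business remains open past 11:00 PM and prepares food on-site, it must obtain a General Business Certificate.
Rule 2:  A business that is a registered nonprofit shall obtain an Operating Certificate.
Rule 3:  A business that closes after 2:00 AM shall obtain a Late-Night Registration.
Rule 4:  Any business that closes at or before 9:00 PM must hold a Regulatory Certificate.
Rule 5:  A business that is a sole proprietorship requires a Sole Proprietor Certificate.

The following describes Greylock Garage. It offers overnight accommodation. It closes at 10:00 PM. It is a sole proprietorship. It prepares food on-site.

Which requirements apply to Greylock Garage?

Rule 1: closes 10:00 PM, at/before 11:00 PM; prepares food on-site → General Business Certificate not required.
Rule 2: is a sole proprietorship (not: is a registered nonprofit) → Operating Certificate not required.
Rule 3: closes 10:00 PM, at/before 2:00 AM → Late-Night Registration not required.
Rule 4: closes 10:00 PM, after 9:00 PM → Regulatory Certificate not required.
Rule 5: is a sole proprietorship → Sole Proprietor Certificate required.

Sole Proprietor Certificate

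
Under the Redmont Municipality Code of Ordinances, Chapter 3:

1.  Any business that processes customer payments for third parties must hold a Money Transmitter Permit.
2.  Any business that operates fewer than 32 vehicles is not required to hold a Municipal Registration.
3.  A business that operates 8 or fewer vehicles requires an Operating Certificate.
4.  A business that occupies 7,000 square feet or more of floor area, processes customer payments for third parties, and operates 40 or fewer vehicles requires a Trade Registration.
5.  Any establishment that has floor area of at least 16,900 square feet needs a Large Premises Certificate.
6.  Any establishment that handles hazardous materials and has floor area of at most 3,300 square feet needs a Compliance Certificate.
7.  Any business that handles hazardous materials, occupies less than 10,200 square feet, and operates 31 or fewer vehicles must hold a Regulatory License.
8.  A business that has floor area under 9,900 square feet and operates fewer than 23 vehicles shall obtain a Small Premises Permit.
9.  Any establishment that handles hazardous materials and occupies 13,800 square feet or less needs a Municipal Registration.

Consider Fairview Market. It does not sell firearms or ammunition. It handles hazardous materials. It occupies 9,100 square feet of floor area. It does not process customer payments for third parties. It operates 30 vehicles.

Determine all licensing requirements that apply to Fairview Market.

Regulatory License

1. does not process customer payments for third parties → Money Transmitter Permit not required.
2. vehicles 30 < 32 → exempt from Municipal Registration.
3. vehicles 30 > 8 → Operating Certificate not required.
4. floor area 9,100 square feet ≥ 7,000 square feet; does not process customer payments for third parties; vehicles 30 ≤ 40 → Trade Registration not required.
5. floor area 9,100 square feet < 16,900 square feet → Large Premises Certificate not required.
6. handles hazardous materials; floor area 9,100 square feet > 3,300 square feet → Compliance Certificate not required.
7. handles hazardous materials; floor area 9,100 square feet < 10,200 square feet; vehicles 30 ≤ 31 → Regulatory License required.
8. floor area 9,100 square feet < 9,900 square feet; vehicles 30 ≥ 23 → Small Premises Permit not required.
9. handles hazardous materials; floor area 9,100 square feet ≤ 13,800 square feet → Municipal Registration required.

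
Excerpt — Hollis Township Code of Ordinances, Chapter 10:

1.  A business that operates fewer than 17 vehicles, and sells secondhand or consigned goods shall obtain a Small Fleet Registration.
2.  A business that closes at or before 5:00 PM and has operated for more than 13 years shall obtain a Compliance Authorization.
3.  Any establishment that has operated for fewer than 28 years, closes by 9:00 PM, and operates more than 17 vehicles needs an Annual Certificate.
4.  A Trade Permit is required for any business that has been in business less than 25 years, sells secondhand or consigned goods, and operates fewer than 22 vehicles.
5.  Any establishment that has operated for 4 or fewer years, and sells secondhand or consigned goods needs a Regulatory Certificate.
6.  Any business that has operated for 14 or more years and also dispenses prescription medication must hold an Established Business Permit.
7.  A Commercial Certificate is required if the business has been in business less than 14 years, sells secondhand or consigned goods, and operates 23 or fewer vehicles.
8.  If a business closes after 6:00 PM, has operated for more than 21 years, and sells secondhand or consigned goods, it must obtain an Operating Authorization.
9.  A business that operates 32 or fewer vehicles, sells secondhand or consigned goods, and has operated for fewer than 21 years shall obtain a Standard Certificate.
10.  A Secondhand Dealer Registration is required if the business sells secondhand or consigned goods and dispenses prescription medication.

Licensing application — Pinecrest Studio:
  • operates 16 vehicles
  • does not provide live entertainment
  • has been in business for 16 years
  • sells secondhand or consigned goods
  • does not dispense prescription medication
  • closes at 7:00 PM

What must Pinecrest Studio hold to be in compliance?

Small Fleet Registration, Standard Certificate, Trade Permit

1. vehicles 16 < 17; sells secondhand or consigned goods → Small Fleet Registration required.
2. closes 7:00 PM, after 5:00 PM; years in business 16 > 13 → Compliance Authorization not required.
3. years in business 16 < 28; closes 7:00 PM, at/before 9:00 PM; vehicles 16 ≤ 17 → Annual Certificate not required.
4. years in business 16 < 25; sells secondhand or consigned goods; vehicles 16 < 22 → Trade Permit required.
5. years in business 16 > 4; sells secondhand or consigned goods → Regulatory Certificate not required.
6. years in business 16 ≥ 14; does not dispense prescription medication → Established Business Permit not required.
7. years in business 16 ≥ 14; sells secondhand or consigned goods; vehicles 16 ≤ 23 → Commercial Certificate not required.
8. closes 7:00 PM, after 6:00 PM; years in business 16 ≤ 21; sells secondhand or consigned goods → Operating Authorization not required.
9. vehicles 16 ≤ 32; sells secondhand or consigned goods; years in business 16 < 21 → Standard Certificate required.
10. sells secondhand or consigned goods; does not dispense prescription medication → Secondhand Dealer Registration not required.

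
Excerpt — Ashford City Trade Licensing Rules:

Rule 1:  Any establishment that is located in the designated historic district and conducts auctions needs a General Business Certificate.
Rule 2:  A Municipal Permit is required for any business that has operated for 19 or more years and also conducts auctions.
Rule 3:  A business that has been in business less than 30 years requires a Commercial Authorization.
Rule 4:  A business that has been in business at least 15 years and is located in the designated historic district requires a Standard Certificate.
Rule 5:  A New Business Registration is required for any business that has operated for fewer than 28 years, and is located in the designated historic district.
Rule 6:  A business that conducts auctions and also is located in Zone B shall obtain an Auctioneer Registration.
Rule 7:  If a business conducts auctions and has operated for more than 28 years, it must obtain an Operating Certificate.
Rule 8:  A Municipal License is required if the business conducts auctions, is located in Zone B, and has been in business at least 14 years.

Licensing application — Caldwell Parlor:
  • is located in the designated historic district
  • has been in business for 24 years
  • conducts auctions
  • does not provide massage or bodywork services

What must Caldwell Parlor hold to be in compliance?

Rule 1: is located in the designated historic district; conducts auctions → General Business Certificate required.
Rule 2: years in business 24 ≥ 19; conducts auctions → Municipal Permit required.
Rule 3: years in business 24 < 30 → Commercial Authorization required.
Rule 4: years in business 24 ≥ 15; is located in the designated historic district → Standard Certificate required.
Rule 5: years in business 24 < 28; is located in the designated historic district → New Business Registration required.
Rule 6: conducts auctions; is located in the designated historic district (not: is located in Zone B) → Auctioneer Registration not required.
Rule 7: conducts auctions; years in business 24 ≤ 28 → Operating Certificate not required.
Rule 8: conducts auctions; is located in the designated historic district (not: is located in Zone B); years in business 24 ≥ 14 → Municipal License not required.

Commercial Authorization, General Business Certificate, Municipal Permit, New Business Registration, Standard Certificate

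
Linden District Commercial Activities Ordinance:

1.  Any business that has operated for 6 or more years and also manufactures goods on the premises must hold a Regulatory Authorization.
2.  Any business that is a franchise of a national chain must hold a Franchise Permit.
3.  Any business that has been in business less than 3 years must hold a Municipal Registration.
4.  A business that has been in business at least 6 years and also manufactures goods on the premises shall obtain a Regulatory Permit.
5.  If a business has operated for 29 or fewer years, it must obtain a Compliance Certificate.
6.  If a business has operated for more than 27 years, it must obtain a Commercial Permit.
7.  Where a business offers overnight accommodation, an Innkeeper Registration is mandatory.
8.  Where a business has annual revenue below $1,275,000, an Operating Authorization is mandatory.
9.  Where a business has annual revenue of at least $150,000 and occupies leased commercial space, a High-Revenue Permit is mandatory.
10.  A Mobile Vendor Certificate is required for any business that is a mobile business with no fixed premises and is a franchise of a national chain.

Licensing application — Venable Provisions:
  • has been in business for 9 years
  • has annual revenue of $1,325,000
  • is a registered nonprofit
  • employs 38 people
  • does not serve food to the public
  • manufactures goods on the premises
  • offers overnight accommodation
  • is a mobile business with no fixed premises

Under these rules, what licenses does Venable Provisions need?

1. years in business 9 ≥ 6; manufactures goods on the premises → Regulatory Authorization required.
2. is a registered nonprofit (not: is a franchise of a national chain) → Franchise Permit not required.
3. years in business 9 ≥ 3 → Municipal Registration not required.
4. years in business 9 ≥ 6; manufactures goods on the premises → Regulatory Permit required.
5. years in business 9 ≤ 29 → Compliance Certificate required.
6. years in business 9 ≤ 27 → Commercial Permit not required.
7. offers overnight accommodation → Innkeeper Registration required.
8. revenue $1,325,000 ≥ $1,275,000 → Operating Authorization not required.
9. revenue $1,325,000 ≥ $150,000; is a mobile business with no fixed premises (not: occupies leased commercial space) → High-Revenue Permit not required.
10. is a mobile business with no fixed premises; is a registered nonprofit (not: is a franchise of a national chain) → Mobile Vendor Certificate not required.

Compliance Certificate, Innkeeper Registration, Regulatory Authorization, Regulatory Permit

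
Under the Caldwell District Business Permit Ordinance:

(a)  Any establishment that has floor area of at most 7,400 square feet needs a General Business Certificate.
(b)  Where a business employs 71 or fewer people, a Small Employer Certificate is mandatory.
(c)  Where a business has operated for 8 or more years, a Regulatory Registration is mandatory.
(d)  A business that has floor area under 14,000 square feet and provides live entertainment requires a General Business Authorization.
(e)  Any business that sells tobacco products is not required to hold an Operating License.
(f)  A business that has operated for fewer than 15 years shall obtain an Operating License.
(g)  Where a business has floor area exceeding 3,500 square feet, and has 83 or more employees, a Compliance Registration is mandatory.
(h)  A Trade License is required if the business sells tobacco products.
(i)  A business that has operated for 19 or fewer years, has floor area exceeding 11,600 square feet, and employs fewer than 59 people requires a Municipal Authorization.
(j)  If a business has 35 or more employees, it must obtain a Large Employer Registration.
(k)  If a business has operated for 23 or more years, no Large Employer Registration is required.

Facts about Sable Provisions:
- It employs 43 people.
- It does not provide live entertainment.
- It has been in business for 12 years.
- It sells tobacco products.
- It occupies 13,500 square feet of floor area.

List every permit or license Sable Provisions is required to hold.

Large Employer Registration, Municipal Authorization, Regulatory Registration, Small Employer Certificate, Trade License

(a) floor area 13,500 square feet > 7,400 square feet → General Business Certificate not required.
(b) employees 43 ≤ 71 → Small Employer Certificate required.
(c) years in business 12 ≥ 8 → Regulatory Registration required.
(d) floor area 13,500 square feet < 14,000 square feet; does not provide live entertainment → General Business Authorization not required.
(e) sells tobacco products → exempt from Operating License.
(f) years in business 12 < 15 → Operating License required.
(g) floor area 13,500 square feet > 3,500 square feet; employees 43 < 83 → Compliance Registration not required.
(h) sells tobacco products → Trade License required.
(i) years in business 12 ≤ 19; floor area 13,500 square feet > 11,600 square feet; employees 43 < 59 → Municipal Authorization required.
(j) employees 43 ≥ 35 → Large Employer Registration required.
(k) years in business 12 < 23 → Large Employer Registration exemption does not apply.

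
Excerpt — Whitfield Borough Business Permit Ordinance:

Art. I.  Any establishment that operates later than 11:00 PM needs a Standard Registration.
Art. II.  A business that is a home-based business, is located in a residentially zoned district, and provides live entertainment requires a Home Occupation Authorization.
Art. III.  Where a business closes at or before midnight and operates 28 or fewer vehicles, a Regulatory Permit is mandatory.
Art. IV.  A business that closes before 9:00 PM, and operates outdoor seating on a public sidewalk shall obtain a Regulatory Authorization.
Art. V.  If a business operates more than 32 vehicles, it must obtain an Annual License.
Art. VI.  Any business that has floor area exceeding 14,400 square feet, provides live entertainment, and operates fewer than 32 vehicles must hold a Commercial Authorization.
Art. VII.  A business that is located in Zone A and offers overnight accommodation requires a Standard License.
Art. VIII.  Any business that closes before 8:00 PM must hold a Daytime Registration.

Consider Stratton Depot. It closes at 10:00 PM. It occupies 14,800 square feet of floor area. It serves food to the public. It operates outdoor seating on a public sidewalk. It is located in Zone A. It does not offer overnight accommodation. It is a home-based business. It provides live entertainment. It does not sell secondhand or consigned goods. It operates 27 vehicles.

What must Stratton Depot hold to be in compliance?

Art. I. closes 10:00 PM, at/before 11:00 PM → Standard Registration not required.
Art. II. is a home-based business; is located in Zone A (not: is located in a residentially zoned district); provides live entertainment → Home Occupation Authorization not required.
Art. III. closes 10:00 PM, at/before midnight; vehicles 27 ≤ 28 → Regulatory Permit required.
Art. IV. closes 10:00 PM, after 9:00 PM; operates outdoor seating on a public sidewalk → Regulatory Authorization not required.
Art. V. vehicles 27 ≤ 32 → Annual License not required.
Art. VI. floor area 14,800 square feet > 14,400 square feet; provides live entertainment; vehicles 27 < 32 → Commercial Authorization required.
Art. VII. is located in Zone A; does not offer overnight accommodation → Standard License not required.
Art. VIII. closes 10:00 PM, after 8:00 PM → Daytime Registration not required.

Commercial Authorization, Regulatory Permit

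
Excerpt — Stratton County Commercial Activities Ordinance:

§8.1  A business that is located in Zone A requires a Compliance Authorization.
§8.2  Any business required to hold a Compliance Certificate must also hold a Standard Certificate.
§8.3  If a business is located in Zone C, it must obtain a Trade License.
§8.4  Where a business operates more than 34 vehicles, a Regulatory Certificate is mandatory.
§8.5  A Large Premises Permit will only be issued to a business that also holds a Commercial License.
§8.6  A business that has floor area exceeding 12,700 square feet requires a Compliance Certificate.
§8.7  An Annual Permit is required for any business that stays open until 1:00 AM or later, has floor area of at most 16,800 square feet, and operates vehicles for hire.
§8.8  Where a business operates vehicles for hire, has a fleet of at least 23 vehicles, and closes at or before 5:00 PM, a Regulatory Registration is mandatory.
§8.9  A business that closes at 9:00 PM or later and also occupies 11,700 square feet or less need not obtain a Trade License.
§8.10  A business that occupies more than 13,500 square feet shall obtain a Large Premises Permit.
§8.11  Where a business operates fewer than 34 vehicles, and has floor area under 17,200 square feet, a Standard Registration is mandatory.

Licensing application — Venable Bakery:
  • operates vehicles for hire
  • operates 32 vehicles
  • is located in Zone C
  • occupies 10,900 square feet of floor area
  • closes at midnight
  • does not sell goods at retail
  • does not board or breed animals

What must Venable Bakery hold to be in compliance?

§8.1 is located in Zone C (not: is located in Zone A) → Compliance Authorization not required.
§8.2 Compliance Certificate is not required → no effect.
§8.3 is located in Zone C → Trade License required.
§8.4 vehicles 32 ≤ 34 → Regulatory Certificate not required.
§8.5 Large Premises Permit is not required → no effect.
§8.6 floor area 10,900 square feet ≤ 12,700 square feet → Compliance Certificate not required.
§8.7 closes midnight, at/before 1:00 AM; floor area 10,900 square feet ≤ 16,800 square feet; operates vehicles for hire → Annual Permit not required.
§8.8 operates vehicles for hire; vehicles 32 ≥ 23; closes midnight, after 5:00 PM → Regulatory Registration not required.
§8.9 closes midnight, after 9:00 PM; floor area 10,900 square feet ≤ 11,700 square feet → exempt from Trade License.
§8.10 floor area 10,900 square feet ≤ 13,500 square feet → Large Premises Permit not required.
§8.11 vehicles 32 < 34; floor area 10,900 square feet < 17,200 square feet → Standard Registration required.

Standard Registration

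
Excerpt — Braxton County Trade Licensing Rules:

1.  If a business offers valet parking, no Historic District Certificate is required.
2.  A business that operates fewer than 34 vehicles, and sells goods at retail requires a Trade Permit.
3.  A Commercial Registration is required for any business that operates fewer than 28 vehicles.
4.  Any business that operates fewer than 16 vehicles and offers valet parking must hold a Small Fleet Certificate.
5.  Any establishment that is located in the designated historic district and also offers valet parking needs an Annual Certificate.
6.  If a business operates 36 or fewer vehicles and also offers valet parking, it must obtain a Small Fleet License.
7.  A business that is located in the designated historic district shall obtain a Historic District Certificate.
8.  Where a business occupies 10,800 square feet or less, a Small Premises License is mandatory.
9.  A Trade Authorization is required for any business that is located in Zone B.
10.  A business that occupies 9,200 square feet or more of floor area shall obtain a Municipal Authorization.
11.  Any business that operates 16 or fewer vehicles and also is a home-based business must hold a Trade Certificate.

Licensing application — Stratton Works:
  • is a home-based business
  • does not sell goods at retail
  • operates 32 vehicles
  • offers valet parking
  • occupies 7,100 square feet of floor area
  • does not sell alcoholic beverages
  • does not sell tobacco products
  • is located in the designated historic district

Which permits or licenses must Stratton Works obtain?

1. offers valet parking → exempt from Historic District Certificate.
2. vehicles 32 < 34; does not sell goods at retail → Trade Permit not required.
3. vehicles 32 ≥ 28 → Commercial Registration not required.
4. vehicles 32 ≥ 16; offers valet parking → Small Fleet Certificate not required.
5. is located in the designated historic district; offers valet parking → Annual Certificate required.
6. vehicles 32 ≤ 36; offers valet parking → Small Fleet License required.
7. is located in the designated historic district → Historic District Certificate required.
8. floor area 7,100 square feet ≤ 10,800 square feet → Small Premises License required.
9. is located in the designated historic district (not: is located in Zone B) → Trade Authorization not required.
10. floor area 7,100 square feet < 9,200 square feet → Municipal Authorization not required.
11. vehicles 32 > 16; is a home-based business → Trade Certificate not required.

Annual Certificate, Small Fleet License, Small Premises License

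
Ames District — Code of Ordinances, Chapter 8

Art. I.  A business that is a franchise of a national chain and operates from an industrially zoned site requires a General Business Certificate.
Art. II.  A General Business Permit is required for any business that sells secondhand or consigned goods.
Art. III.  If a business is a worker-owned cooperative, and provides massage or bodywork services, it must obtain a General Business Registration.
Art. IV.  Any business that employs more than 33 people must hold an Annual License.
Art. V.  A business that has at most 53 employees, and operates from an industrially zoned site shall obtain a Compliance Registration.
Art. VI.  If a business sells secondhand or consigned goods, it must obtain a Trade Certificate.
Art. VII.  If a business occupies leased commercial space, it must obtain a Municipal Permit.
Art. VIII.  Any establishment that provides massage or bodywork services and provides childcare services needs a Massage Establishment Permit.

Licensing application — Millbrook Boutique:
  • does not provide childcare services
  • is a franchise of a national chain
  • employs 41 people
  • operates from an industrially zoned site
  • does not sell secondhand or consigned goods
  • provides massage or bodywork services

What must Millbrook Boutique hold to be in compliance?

Annual License, Compliance Registration, General Business Certificate

Art. I. is a franchise of a national chain; operates from an industrially zoned site → General Business Certificate required.
Art. II. does not sell secondhand or consigned goods → General Business Permit not required.
Art. III. is a franchise of a national chain (not: is a worker-owned cooperative); provides massage or bodywork services → General Business Registration not required.
Art. IV. employees 41 > 33 → Annual License required.
Art. V. employees 41 ≤ 53; operates from an industrially zoned site → Compliance Registration required.
Art. VI. does not sell secondhand or consigned goods → Trade Certificate not required.
Art. VII. operates from an industrially zoned site (not: occupies leased commercial space) → Municipal Permit not required.
Art. VIII. provides massage or bodywork services; does not provide childcare services → Massage Establishment Permit not required.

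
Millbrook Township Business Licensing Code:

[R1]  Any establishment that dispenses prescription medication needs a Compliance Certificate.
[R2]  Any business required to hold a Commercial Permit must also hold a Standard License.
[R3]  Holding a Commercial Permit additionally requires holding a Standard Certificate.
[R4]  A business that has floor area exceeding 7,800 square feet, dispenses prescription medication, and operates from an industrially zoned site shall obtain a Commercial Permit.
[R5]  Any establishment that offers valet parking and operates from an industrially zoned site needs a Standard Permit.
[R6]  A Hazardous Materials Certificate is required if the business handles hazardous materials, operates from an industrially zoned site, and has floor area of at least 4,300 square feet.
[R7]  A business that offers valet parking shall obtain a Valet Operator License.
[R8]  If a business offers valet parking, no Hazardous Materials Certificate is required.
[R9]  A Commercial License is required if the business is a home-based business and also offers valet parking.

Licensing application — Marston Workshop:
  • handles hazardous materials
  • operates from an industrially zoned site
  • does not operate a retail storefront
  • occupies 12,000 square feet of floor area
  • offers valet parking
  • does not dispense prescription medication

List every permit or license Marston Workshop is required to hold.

[R1] does not dispense prescription medication → Compliance Certificate not required.
[R2] Commercial Permit is not required → no effect.
[R3] Commercial Permit is not required → no effect.
[R4] floor area 12,000 square feet > 7,800 square feet; does not dispense prescription medication; operates from an industrially zoned site → Commercial Permit not required.
[R5] offers valet parking; operates from an industrially zoned site → Standard Permit required.
[R6] handles hazardous materials; operates from an industrially zoned site; floor area 12,000 square feet ≥ 4,300 square feet → Hazardous Materials Certificate required.
[R7] offers valet parking → Valet Operator License required.
[R8] offers valet parking → exempt from Hazardous Materials Certificate.
[R9] operates from an industrially zoned site (not: is a home-based business); offers valet parking → Commercial License not required.

Standard Permit, Valet Operator License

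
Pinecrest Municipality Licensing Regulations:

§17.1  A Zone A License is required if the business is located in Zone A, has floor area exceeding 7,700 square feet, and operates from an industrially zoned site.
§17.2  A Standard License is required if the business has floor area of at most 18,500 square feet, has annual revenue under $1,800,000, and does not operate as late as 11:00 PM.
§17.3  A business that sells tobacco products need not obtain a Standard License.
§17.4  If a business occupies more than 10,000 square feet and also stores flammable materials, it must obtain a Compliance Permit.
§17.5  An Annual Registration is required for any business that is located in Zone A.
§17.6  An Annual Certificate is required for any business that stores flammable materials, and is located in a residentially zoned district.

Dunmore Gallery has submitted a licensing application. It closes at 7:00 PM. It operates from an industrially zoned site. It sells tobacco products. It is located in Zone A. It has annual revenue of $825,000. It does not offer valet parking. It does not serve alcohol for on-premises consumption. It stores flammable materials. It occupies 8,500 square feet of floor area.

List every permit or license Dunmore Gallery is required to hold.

§17.1 is located in Zone A; floor area 8,500 square feet > 7,700 square feet; operates from an industrially zoned site → Zone A License required.
§17.2 floor area 8,500 square feet ≤ 18,500 square feet; revenue $825,000 < $1,800,000; closes 7:00 PM, at/before 11:00 PM → Standard License required.
§17.3 sells tobacco products → exempt from Standard License.
§17.4 floor area 8,500 square feet ≤ 10,000 square feet; stores flammable materials → Compliance Permit not required.
§17.5 is located in Zone A → Annual Registration required.
§17.6 stores flammable materials; is located in Zone A (not: is located in a residentially zoned district) → Annual Certificate not required.

Annual Registration, Zone A License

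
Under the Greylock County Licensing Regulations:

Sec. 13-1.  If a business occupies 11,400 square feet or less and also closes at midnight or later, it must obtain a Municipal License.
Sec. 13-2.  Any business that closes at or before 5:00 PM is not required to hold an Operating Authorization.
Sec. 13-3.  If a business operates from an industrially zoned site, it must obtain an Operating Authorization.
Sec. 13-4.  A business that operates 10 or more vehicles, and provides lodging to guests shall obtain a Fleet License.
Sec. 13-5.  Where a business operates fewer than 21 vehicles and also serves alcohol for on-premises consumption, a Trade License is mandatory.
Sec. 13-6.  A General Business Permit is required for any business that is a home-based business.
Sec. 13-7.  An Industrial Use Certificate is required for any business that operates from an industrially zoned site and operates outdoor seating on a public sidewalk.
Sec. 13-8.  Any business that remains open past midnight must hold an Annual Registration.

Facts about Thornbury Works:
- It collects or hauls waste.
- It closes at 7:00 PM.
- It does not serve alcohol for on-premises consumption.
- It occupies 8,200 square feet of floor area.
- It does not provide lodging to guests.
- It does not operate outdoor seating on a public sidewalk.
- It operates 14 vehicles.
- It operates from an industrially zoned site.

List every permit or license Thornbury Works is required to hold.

Sec. 13-1. floor area 8,200 square feet ≤ 11,400 square feet; closes 7:00 PM, at/before midnight → Municipal License not required.
Sec. 13-2. closes 7:00 PM, after 5:00 PM → Operating Authorization exemption does not apply.
Sec. 13-3. operates from an industrially zoned site → Operating Authorization required.
Sec. 13-4. vehicles 14 ≥ 10; does not provide lodging to guests → Fleet License not required.
Sec. 13-5. vehicles 14 < 21; does not serve alcohol for on-premises consumption → Trade License not required.
Sec. 13-6. operates from an industrially zoned site (not: is a home-based business) → General Business Permit not required.
Sec. 13-7. operates from an industrially zoned site; does not operate outdoor seating on a public sidewalk → Industrial Use Certificate not required.
Sec. 13-8. closes 7:00 PM, at/before midnight → Annual Registration not required.

Operating Authorization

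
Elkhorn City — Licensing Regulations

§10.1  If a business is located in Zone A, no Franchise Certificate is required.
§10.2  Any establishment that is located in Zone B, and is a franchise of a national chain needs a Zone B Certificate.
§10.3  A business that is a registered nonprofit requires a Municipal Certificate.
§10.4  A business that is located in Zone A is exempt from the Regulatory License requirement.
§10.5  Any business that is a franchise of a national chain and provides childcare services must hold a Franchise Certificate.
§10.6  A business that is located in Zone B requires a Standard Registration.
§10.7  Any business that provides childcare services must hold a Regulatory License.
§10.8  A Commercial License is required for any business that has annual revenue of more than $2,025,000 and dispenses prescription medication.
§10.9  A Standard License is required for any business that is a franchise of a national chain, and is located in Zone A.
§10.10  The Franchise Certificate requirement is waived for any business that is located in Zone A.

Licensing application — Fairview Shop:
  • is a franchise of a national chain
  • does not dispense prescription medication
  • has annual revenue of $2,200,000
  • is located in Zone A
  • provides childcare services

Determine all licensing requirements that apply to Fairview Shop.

§10.1 is located in Zone A → exempt from Franchise Certificate.
§10.2 is located in Zone A (not: is located in Zone B); is a franchise of a national chain → Zone B Certificate not required.
§10.3 is a franchise of a national chain (not: is a registered nonprofit) → Municipal Certificate not required.
§10.4 is located in Zone A → exempt from Regulatory License.
§10.5 is a franchise of a national chain; provides childcare services → Franchise Certificate required.
§10.6 is located in Zone A (not: is located in Zone B) → Standard Registration not required.
§10.7 provides childcare services → Regulatory License required.
§10.8 revenue $2,200,000 > $2,025,000; does not dispense prescription medication → Commercial License not required.
§10.9 is a franchise of a national chain; is located in Zone A → Standard License required.
§10.10 is located in Zone A → exempt from Franchise Certificate.

Standard License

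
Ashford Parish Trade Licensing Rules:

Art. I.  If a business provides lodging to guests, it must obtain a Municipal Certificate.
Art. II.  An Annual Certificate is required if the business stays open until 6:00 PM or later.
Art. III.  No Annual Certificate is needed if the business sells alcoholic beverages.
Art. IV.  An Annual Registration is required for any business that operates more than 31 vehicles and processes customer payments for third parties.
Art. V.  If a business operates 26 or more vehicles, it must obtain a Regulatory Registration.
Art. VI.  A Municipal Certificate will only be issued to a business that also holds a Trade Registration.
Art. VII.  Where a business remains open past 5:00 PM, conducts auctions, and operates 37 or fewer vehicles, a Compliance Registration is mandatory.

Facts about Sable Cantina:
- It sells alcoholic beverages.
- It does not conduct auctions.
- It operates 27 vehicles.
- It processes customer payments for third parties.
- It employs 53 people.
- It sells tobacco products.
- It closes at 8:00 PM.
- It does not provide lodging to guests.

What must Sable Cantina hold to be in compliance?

Regulatory Registration

Art. I. does not provide lodging to guests → Municipal Certificate not required.
Art. II. closes 8:00 PM, after 6:00 PM → Annual Certificate required.
Art. III. sells alcoholic beverages → exempt from Annual Certificate.
Art. IV. vehicles 27 ≤ 31; processes customer payments for third parties → Annual Registration not required.
Art. V. vehicles 27 ≥ 26 → Regulatory Registration required.
Art. VI. Municipal Certificate is not required → no effect.
Art. VII. closes 8:00 PM, after 5:00 PM; does not conduct auctions; vehicles 27 ≤ 37 → Compliance Registration not required.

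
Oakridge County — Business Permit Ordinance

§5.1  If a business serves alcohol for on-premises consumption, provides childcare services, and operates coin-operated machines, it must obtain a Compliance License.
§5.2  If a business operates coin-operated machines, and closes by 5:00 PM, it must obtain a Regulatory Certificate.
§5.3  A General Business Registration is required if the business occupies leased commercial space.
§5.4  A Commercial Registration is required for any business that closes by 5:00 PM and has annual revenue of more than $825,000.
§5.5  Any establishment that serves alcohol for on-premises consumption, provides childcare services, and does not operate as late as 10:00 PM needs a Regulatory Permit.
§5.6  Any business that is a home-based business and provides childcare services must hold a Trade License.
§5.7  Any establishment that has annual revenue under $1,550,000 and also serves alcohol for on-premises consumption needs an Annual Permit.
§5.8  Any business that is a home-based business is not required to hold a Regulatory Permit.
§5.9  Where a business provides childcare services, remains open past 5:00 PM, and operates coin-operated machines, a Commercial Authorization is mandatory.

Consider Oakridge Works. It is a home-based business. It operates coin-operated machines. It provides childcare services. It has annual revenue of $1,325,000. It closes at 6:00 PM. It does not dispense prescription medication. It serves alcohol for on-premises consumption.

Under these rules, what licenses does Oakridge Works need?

§5.1 serves alcohol for on-premises consumption; provides childcare services; operates coin-operated machines → Compliance License required.
§5.2 operates coin-operated machines; closes 6:00 PM, after 5:00 PM → Regulatory Certificate not required.
§5.3 is a home-based business (not: occupies leased commercial space) → General Business Registration not required.
§5.4 closes 6:00 PM, after 5:00 PM; revenue $1,325,000 > $825,000 → Commercial Registration not required.
§5.5 serves alcohol for on-premises consumption; provides childcare services; closes 6:00 PM, at/before 10:00 PM → Regulatory Permit required.
§5.6 is a home-based business; provides childcare services → Trade License required.
§5.7 revenue $1,325,000 < $1,550,000; serves alcohol for on-premises consumption → Annual Permit required.
§5.8 is a home-based business → exempt from Regulatory Permit.
§5.9 provides childcare services; closes 6:00 PM, after 5:00 PM; operates coin-operated machines → Commercial Authorization required.

Annual Permit, Commercial Authorization, Compliance License, Trade License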